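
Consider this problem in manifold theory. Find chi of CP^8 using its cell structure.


CP^8 has one cell in each even dimension 0, 2, ..., 2*8 (8+1 cells total).
All cells are even-dimensional, so chi = number of cells.
chi = 8 + 1 = 9

9


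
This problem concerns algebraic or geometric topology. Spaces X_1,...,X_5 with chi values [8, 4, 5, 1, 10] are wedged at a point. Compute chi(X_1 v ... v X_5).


chi(A v B) = chi(A) + chi(B) - 1 (one point identified).
For 5 spaces: chi = (sum chi_i) - (5 - 1).
sum = 28; chi = 28 - 4 = 24

24


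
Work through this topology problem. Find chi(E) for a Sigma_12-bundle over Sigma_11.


For a fiber bundle F -> E -> B (with CW structure): chi(E) = chi(B) * chi(F).
chi(Sigma_11) = -20, chi(Sigma_12) = -22.
chi(E) = (-20) * (-22) = 440

440


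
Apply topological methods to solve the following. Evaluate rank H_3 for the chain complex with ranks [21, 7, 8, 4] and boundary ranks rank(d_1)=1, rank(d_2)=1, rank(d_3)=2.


rank H_k = rank(ker d_k) - rank(im d_{k+1}).
rank(ker d_3) = rank(C_3) - rank(d_3) = 4 - 2 = 2.
rank(im d_{3+1}) = 0.
rank H_3 = 2 - 0 = 2

2


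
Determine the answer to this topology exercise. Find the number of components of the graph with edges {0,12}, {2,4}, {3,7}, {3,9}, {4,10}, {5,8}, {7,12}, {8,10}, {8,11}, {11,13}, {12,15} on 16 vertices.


Run DFS/union-find over 16 vertices.
V = 16, E = 11.
Number of components = 5

5


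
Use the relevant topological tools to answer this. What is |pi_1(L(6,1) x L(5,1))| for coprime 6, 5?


pi_1(X x Y) = pi_1(X) x pi_1(Y).
pi_1(L(6,1)) = Z/6, pi_1(L(5,1)) = Z/5.
|Z/6 x Z/5| = 6 * 5 = 30

30


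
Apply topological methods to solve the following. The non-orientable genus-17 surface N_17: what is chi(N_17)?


For a non-orientable closed surface with k crosscaps: chi = 2 - k.
Here k = 17.
chi = 2 - 17 = -15

-15


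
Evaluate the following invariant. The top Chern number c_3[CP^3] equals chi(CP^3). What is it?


For any closed oriented manifold, <e(TM),[M]> = chi(M).
chi(CP^3) = 3+1 = 4

4


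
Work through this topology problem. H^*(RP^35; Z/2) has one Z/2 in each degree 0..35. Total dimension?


H^k(RP^35; Z/2) = Z/2 for each 0 <= k <= 35.
Total dimension = 35 + 1 = 36

36


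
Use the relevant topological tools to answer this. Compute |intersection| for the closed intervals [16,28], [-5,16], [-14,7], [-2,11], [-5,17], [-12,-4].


Intersection = [max(a_i), min(b_i)] = [16, -4].
Since 16 > -4, the intersection is empty.
Length = 0

0


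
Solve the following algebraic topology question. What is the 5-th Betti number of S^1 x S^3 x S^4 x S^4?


Each S^d has Poincare polynomial 1 + t^d.
The product S^1 x S^3 x S^4 x S^4 has Poincare polynomial prod(1+t^d_i).
Expanding: b_0=1, b_1=1, b_3=1, b_4=3, b_5=2, b_7=2, b_8=3, b_9=1, b_11=1, b_12=1.
b_5 = 2

2


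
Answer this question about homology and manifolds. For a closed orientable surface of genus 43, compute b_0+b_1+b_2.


For Sigma_43: b_0 = 1, b_1 = 2g = 86, b_2 = 1.
Total = 1 + 86 + 1 = 88

88


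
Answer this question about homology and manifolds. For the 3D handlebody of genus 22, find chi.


A genus-g handlebody deformation retracts to a wedge of g circles.
chi(vee_g S^1) = 1 - g.
chi(H_22) = 1 - 22 = -21

-21


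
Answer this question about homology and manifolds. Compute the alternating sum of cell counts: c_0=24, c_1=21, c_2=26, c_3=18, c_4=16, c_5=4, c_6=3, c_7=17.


chi = sum_k (-1)^k c_k.
= (-1)^0*24 + (-1)^1*21 + (-1)^2*26 + (-1)^3*18 + (-1)^4*16 + (-1)^5*4 + (-1)^6*3 + (-1)^7*17
= (24) + (-21) + (26) + (-18) + (16) + (-4) + (3) + (-17)
= 9

9


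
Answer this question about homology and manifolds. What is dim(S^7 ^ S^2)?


S^m ^ S^n = S^{m+n}.
k = 7 + 2 = 9

9


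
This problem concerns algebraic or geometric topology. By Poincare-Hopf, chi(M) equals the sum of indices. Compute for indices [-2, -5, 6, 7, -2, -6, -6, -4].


Poincare-Hopf: chi(M) = sum of indices of zeros.
chi = (-2) + (-5) + (6) + (7) + (-2) + (-6) + (-6) + (-4) = -12

-12


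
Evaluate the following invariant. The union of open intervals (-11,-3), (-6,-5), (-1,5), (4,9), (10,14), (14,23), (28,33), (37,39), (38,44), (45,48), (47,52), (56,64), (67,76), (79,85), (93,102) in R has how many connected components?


Sort and merge overlapping open intervals.
Merged: (-11,-3), (-1,9), (10,14), (14,23), (28,33), (37,44), (45,52), (56,64), (67,76), (79,85), (93,102).
Number of components = 11

11


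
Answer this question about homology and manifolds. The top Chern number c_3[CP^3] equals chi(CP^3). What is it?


For any closed oriented manifold, <e(TM),[M]> = chi(M).
chi(CP^3) = 3+1 = 4

4


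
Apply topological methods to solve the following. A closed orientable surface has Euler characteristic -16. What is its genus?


chi = 2 - 2g for closed orientable surfaces.
-16 = 2 - 2g
2g = 2 - (-16) = 18
g = 9

9


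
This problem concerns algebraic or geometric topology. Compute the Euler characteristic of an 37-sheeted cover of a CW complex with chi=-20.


For a finite covering: chi(E) = (number of sheets) * chi(B).
chi(E) = 37 * (-20) = -740

-740


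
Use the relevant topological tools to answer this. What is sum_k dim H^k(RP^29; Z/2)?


H^k(RP^29; Z/2) = Z/2 for each 0 <= k <= 29.
Total dimension = 29 + 1 = 30

30


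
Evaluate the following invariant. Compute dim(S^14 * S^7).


Join of spheres: S^m * S^n = S^{m+n+1}.
dim = 14 + 7 + 1 = 22

22


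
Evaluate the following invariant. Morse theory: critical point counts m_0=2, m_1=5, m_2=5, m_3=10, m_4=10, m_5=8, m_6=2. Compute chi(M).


Morse theory: chi(M) = sum_k (-1)^k m_k where m_k = #(index-k critical points).
= (2) + (-5) + (5) + (-10) + (10) + (-8) + (2) = -4

-4


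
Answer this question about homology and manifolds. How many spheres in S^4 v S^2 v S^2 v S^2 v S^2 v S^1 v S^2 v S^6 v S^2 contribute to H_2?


For a wedge of spheres, H_k (k>0) is free on one generator per sphere of dimension k.
Spheres of dimension 2: count = 6.
b_2 = 6

6


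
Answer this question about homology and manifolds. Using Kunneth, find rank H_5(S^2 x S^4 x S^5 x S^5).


Each S^d has Poincare polynomial 1 + t^d.
The product S^2 x S^4 x S^5 x S^5 has Poincare polynomial prod(1+t^d_i).
Expanding: b_0=1, b_2=1, b_4=1, b_5=2, b_6=1, b_7=2, b_9=2, b_10=1, b_11=2, b_12=1, b_14=1, b_16=1.
b_5 = 2

2


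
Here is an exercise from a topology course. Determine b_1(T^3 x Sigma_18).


pi_1(A x B) = pi_1(A) x pi_1(B); rank of abelianization = b_1.
b_1(T^3) = 3, b_1(Sigma_18) = 2*18 = 36.
b_1(product) = 3 + 36 = 39

39


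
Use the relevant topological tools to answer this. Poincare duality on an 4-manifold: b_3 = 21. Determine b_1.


Poincare duality for closed orientable n-manifolds: b_k = b_{n-k}.
Here n = 4, so b_1 = b_3 = 21

21


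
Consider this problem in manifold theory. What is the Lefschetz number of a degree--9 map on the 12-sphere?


On S^12: L(f) = tr(f_0*) + (-1)^12 tr(f_12*) = 1 + (-1)^12 * deg(f).
L(f) = 1 + (-1)^12 * -9 = 1 + -9 = -8

-8


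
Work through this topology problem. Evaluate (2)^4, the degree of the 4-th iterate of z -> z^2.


deg(f) = 2. Degree is multiplicative: deg(f^4) = (deg f)^4.
deg(f^4) = (2)^4 = 16

16


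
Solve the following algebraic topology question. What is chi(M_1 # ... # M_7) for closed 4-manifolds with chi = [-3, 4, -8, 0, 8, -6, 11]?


For n-manifolds: chi(A#B) = chi(A) + chi(B) - chi(S^4).
chi(S^4) = 1 + (-1)^4 = 2.
chi(#) = (sum chi_i) - (7-1)*chi(S^4) = 6 - 6*2 = -6

-6


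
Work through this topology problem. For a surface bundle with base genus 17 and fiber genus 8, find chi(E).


For a fiber bundle F -> E -> B (with CW structure): chi(E) = chi(B) * chi(F).
chi(Sigma_17) = -32, chi(Sigma_8) = -14.
chi(E) = (-32) * (-14) = 448

448


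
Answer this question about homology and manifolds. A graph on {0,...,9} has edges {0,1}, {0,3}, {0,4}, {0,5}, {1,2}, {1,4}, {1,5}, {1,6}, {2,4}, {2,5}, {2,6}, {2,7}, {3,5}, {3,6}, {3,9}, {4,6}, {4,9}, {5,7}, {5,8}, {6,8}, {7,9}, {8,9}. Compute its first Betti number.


b_1 = E - V + (number of components).
E = 22, V = 10, components = 1.
b_1 = 22 - 10 + 1 = 13

13


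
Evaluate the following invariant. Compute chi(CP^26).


CP^26 has one cell in each even dimension 0, 2, ..., 2*26 (26+1 cells total).
All cells are even-dimensional, so chi = number of cells.
chi = 26 + 1 = 27

27


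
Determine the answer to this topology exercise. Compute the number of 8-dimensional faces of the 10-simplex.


Delta^10 has 10+1 vertices. A 8-face is a choice of 8+1 vertices.
f_8 = C(10+1, 8+1) = C(11,9) = 55

55


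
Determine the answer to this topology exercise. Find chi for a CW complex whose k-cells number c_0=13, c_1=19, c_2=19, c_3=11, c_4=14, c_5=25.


chi = sum_k (-1)^k c_k.
= (-1)^0*13 + (-1)^1*19 + (-1)^2*19 + (-1)^3*11 + (-1)^4*14 + (-1)^5*25
= (13) + (-19) + (19) + (-11) + (14) + (-25)
= -9

-9


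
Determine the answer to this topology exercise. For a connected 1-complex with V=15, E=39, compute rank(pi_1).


For a connected graph: rank(pi_1) = b_1 = E - V + 1 = 1 - chi.
chi = V - E = 15 - 39 = -24.
rank = 1 - (-24) = 39 - 15 + 1 = 25

25


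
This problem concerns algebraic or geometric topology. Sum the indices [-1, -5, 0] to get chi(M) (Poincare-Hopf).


Poincare-Hopf: chi(M) = sum of indices of zeros.
chi = (-1) + (-5) + (0) = -6

-6


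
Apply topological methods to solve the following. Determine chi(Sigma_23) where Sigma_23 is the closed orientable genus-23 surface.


For a closed orientable surface of genus g: chi = 2 - 2g.
Here g = 23.
chi = 2 - 2*23 = 2 - 46 = -44

-44


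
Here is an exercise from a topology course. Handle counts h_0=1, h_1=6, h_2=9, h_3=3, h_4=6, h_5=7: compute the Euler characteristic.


Handles of index k contribute (-1)^k to chi (same as CW cells).
chi = (1) + (-6) + (9) + (-3) + (6) + (-7) = 0

0


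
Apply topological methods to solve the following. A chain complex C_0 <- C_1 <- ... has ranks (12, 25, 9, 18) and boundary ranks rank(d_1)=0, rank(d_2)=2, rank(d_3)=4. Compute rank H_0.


rank H_k = rank(ker d_k) - rank(im d_{k+1}).
rank(ker d_0) = rank(C_0) - rank(d_0) = 12 - 0 = 12.
rank(im d_{0+1}) = 0.
rank H_0 = 12 - 0 = 12

12


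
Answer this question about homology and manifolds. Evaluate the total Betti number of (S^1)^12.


b_k(T^12) = C(12,k), so the sum over k is sum_k C(12,k) = 2^12.
Total = 2^12 = 4096

4096


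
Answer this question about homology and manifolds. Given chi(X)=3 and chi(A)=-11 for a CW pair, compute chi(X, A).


Relative Euler characteristic: chi(X, A) = chi(X) - chi(A).
= 3 - (-11) = 14

14


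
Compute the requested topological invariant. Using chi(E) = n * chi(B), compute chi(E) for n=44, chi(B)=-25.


For a finite covering: chi(E) = (number of sheets) * chi(B).
chi(E) = 44 * (-25) = -1100

-1100


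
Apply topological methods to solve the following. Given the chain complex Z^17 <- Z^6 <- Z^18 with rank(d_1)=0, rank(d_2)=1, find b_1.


rank H_k = rank(ker d_k) - rank(im d_{k+1}).
rank(ker d_1) = rank(C_1) - rank(d_1) = 6 - 0 = 6.
rank(im d_{1+1}) = 1.
rank H_1 = 6 - 1 = 5

5


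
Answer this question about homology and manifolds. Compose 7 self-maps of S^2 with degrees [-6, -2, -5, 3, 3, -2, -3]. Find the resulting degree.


Degree is multiplicative: deg(composition) = product of degrees.
= (-6) * (-2) * (-5) * (3) * (3) * (-2) * (-3) = -3240

-3240


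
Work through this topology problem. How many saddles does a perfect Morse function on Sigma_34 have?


A perfect Morse function has m_k = b_k.
For Sigma_34: b_0=1, b_1=2g=68, b_2=1.
Saddles m_1 = 2g = 68

68


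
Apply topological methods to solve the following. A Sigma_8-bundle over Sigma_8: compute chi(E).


For a fiber bundle F -> E -> B (with CW structure): chi(E) = chi(B) * chi(F).
chi(Sigma_8) = -14, chi(Sigma_8) = -14.
chi(E) = (-14) * (-14) = 196

196


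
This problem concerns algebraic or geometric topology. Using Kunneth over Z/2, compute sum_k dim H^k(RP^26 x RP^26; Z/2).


dim H^*(RP^n; Z/2) = n+1 (one Z/2 in each degree 0..n).
Total Betti number is multiplicative.
Total = (26+1) * (26+1) = 27 * 27 = 729

729


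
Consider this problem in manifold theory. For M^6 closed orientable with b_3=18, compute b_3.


Poincare duality for closed orientable n-manifolds: b_k = b_{n-k}.
Here n = 6, so b_3 = b_3 = 18

18


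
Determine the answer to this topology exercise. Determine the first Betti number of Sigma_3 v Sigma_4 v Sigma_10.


For a wedge X v Y: reduced H_k(X v Y) = H_k(X) + H_k(Y).
Each Sigma_g contributes b_1 = 2g.
b_1 = 6 + 8 + 20 = 34

34


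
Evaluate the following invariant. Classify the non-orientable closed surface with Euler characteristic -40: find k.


chi = 2 - k for closed non-orientable surfaces with k crosscaps.
-40 = 2 - k
k = 2 - (-40) = 42

42


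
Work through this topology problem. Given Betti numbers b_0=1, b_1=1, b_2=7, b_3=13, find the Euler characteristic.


chi = sum_k (-1)^k b_k.
= (1) + (-1) + (7) + (-13)
= -6

-6


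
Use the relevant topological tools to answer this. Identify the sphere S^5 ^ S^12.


S^m ^ S^n = S^{m+n}.
k = 5 + 12 = 17

17


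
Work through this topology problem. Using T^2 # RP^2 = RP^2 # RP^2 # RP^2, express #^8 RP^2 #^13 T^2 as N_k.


Since a >= 1, the sum is non-orientable; each T^2 can be replaced by RP^2 # RP^2 (since T^2#RP^2 = 3RP^2).
Total crosscaps k = 8 + 2*13 = 34.
Check via chi: chi = 8*1 + 13*0 - (8+13-1)*2 = -32 = 2 - k = -32. Consistent.

34


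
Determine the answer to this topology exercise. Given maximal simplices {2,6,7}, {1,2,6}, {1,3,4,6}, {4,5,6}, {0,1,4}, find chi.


Enumerate all faces; f-vector: f_0=8, f_1=14, f_2=8, f_3=1.
chi = sum (-1)^k f_k = 1

1


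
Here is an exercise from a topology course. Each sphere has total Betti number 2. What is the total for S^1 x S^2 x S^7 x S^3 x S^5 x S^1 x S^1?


Total Betti number is multiplicative under products.
Each S^d (d>=1) has total Betti number 2.
There are 7 sphere factors.
Total = 2^7 = 128

128


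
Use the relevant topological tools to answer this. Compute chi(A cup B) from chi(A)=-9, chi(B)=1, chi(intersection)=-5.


chi(A cup B) = chi(A) + chi(B) - chi(A cap B)
= -9 + (1) - (-5)
= -3

-3


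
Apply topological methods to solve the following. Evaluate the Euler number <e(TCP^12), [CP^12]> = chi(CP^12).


For any closed oriented manifold, <e(TM),[M]> = chi(M).
chi(CP^12) = 12+1 = 13

13


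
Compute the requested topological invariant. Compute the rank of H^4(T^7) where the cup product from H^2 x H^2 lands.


Cup product: H^p x H^q -> H^{p+q}; here p+q = 2+2 = 4.
rank H^k(T^n) = C(n,k).
C(7,4) = 35

35


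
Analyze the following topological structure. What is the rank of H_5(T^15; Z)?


By the Kunneth formula, b_k(T^n) = C(n,k).
b_5(T^15) = C(15,5).
C(15,5) = 15!/(5!*10!) = 3003

3003


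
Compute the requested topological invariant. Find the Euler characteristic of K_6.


K_6: V = 6, E = C(6,2) = 15.
chi = V - E = 6 - 15 = -9

-9


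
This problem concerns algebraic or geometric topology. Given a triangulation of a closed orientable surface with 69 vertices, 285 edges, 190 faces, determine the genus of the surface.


chi = V - E + F = 69 - 285 + 190 = -26
For orientable closed surface: chi = 2 - 2g, so g = (2 - chi)/2.
g = (2 - (-26)) / 2 = 28 / 2 = 14

14


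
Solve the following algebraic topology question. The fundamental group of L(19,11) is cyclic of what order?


pi_1(L(p,q)) = Z/pZ for any q coprime to p.
|pi_1(L(19,11))| = 19

19


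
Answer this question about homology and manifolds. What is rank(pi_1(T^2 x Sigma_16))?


pi_1(A x B) = pi_1(A) x pi_1(B); rank of abelianization = b_1.
b_1(T^2) = 2, b_1(Sigma_16) = 2*16 = 32.
b_1(product) = 2 + 32 = 34

34


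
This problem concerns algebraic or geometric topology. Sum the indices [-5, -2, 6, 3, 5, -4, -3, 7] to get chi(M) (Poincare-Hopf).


Poincare-Hopf: chi(M) = sum of indices of zeros.
chi = (-5) + (-2) + (6) + (3) + (5) + (-4) + (-3) + (7) = 7

7


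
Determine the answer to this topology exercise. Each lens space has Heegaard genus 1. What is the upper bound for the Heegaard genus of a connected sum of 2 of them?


Heegaard genus satisfies g(A#B) <= g(A) + g(B).
Each lens space has g = 1.
Upper bound: 2 * 1 = 2

2


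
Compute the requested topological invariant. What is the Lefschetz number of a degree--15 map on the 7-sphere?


On S^7: L(f) = tr(f_0*) + (-1)^7 tr(f_7*) = 1 + (-1)^7 * deg(f).
L(f) = 1 + (-1)^7 * -15 = 1 + 15 = 16

16


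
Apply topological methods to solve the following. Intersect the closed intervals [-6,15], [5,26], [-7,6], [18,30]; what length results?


Intersection = [max(a_i), min(b_i)] = [18, 6].
Since 18 > 6, the intersection is empty.
Length = 0

0


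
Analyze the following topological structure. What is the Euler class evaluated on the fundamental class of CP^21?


For any closed oriented manifold, <e(TM),[M]> = chi(M).
chi(CP^21) = 21+1 = 22

22


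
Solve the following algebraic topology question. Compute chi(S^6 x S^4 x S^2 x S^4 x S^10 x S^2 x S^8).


chi is multiplicative: chi(X x Y) = chi(X) chi(Y).
Each even-dim sphere has chi = 2. There are 7 factors.
chi = 2^7 = 128

128


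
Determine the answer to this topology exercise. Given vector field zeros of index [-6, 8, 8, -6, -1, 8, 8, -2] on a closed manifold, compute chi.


Poincare-Hopf: chi(M) = sum of indices of zeros.
chi = (-6) + (8) + (8) + (-6) + (-1) + (8) + (8) + (-2) = 17

17


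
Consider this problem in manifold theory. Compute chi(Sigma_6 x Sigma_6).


chi(Sigma_6) = 2 - 2*6 = -10
chi(Sigma_6) = 2 - 2*6 = -10
chi(product) = (-10) * (-10) = 100

100


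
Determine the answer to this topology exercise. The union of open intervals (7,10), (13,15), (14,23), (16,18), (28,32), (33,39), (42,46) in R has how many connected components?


Sort and merge overlapping open intervals.
Merged: (7,10), (13,23), (28,32), (33,39), (42,46).
Number of components = 5

5


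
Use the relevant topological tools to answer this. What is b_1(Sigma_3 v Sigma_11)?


For a wedge: H_1(A v B) = H_1(A) + H_1(B).
b_1(Sigma_3) = 6, b_1(Sigma_11) = 22.
b_1 = 6 + 22 = 28

28


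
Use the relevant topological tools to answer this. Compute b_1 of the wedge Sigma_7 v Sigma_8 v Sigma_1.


For a wedge X v Y: reduced H_k(X v Y) = H_k(X) + H_k(Y).
Each Sigma_g contributes b_1 = 2g.
b_1 = 14 + 16 + 2 = 32

32


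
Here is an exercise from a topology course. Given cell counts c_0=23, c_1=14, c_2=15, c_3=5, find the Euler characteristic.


chi = sum_k (-1)^k c_k.
= (-1)^0*23 + (-1)^1*14 + (-1)^2*15 + (-1)^3*5
= (23) + (-14) + (15) + (-5)
= 19

19


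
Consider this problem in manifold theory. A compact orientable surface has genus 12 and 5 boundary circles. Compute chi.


For a compact orientable surface with genus g and b boundary components: chi = 2 - 2g - b.
chi = 2 - 2*12 - 5 = 2 - 24 - 5 = -27

-27


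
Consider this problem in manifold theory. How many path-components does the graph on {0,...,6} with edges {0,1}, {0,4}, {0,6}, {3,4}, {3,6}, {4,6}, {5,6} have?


Run DFS/union-find over 7 vertices.
V = 7, E = 7.
Number of components = 2

2


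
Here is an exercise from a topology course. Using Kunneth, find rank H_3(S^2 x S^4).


Each S^d has Poincare polynomial 1 + t^d.
The product S^2 x S^4 has Poincare polynomial prod(1+t^d_i).
Expanding: b_0=1, b_2=1, b_4=1, b_6=1.
b_3 = 0

0


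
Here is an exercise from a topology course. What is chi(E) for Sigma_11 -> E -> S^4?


chi(S^4) = 2 (n even), chi(Sigma_11) = 2 - 2*11 = -20.
chi(E) = 2 * (-20) = -40

-40


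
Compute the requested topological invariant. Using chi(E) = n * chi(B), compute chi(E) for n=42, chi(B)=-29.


For a finite covering: chi(E) = (number of sheets) * chi(B).
chi(E) = 42 * (-29) = -1218

-1218


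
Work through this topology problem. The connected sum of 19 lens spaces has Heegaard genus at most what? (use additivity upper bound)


Heegaard genus satisfies g(A#B) <= g(A) + g(B).
Each lens space has g = 1.
Upper bound: 19 * 1 = 19

19


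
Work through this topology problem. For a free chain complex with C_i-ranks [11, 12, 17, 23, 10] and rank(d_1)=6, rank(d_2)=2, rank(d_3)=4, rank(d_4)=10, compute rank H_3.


rank H_k = rank(ker d_k) - rank(im d_{k+1}).
rank(ker d_3) = rank(C_3) - rank(d_3) = 23 - 4 = 19.
rank(im d_{3+1}) = 10.
rank H_3 = 19 - 10 = 9

9


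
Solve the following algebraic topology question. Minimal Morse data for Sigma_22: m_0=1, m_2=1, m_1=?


A perfect Morse function has m_k = b_k.
For Sigma_22: b_0=1, b_1=2g=44, b_2=1.
Saddles m_1 = 2g = 44

44


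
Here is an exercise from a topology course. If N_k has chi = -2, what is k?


chi = 2 - k for closed non-orientable surfaces with k crosscaps.
-2 = 2 - k
k = 2 - (-2) = 4

4


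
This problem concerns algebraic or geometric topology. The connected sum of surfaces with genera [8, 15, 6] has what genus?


Genus is additive under connected sum of orientable surfaces.
g = 8 + 15 + 6 = 29

29


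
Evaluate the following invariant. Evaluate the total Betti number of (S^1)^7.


b_k(T^7) = C(7,k), so the sum over k is sum_k C(7,k) = 2^7.
Total = 2^7 = 128

128


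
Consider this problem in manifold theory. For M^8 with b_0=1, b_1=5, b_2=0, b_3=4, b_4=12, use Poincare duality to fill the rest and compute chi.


By Poincare duality b_k = b_{8-k}, so full Betti numbers: b_0=1, b_1=5, b_2=0, b_3=4, b_4=12, b_5=4, b_6=0, b_7=5, b_8=1.
chi = sum (-1)^k b_k = -4

-4


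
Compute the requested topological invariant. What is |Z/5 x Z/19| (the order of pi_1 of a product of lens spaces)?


pi_1(X x Y) = pi_1(X) x pi_1(Y).
pi_1(L(5,1)) = Z/5, pi_1(L(19,1)) = Z/19.
|Z/5 x Z/19| = 5 * 19 = 95

95


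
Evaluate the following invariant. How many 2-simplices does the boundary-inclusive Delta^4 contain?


Delta^4 has 4+1 vertices. A 2-face is a choice of 2+1 vertices.
f_2 = C(4+1, 2+1) = C(5,3) = 10

10


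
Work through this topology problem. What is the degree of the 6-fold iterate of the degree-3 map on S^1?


deg(f) = 3. Degree is multiplicative: deg(f^6) = (deg f)^6.
deg(f^6) = (3)^6 = 729

729


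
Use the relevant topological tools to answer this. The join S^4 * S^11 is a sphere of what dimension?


Join of spheres: S^m * S^n = S^{m+n+1}.
dim = 4 + 11 + 1 = 16

16


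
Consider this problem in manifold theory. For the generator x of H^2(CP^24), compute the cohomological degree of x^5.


|x| = 2 in H^*(CP^n).
|x^5| = 5 * |x| = 5 * 2 = 10

10


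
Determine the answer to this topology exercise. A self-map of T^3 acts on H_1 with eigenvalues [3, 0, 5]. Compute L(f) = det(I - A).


For a torus self-map: L(f) = det(I - A) where A acts on H_1.
L(f) = (1-3) * (1-0) * (1-5) = -2 * 1 * -4 = 8

8


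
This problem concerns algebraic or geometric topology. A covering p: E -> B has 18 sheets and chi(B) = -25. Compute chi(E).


For a finite covering: chi(E) = (number of sheets) * chi(B).
chi(E) = 18 * (-25) = -450

-450


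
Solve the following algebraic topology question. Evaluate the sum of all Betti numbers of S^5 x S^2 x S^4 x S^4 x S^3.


Total Betti number is multiplicative under products.
Each S^d (d>=1) has total Betti number 2.
There are 5 sphere factors.
Total = 2^5 = 32

32


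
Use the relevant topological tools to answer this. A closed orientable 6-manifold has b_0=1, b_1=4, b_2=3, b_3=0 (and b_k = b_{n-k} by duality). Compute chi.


By Poincare duality b_k = b_{6-k}, so full Betti numbers: b_0=1, b_1=4, b_2=3, b_3=0, b_4=3, b_5=4, b_6=1.
chi = sum (-1)^k b_k = 0

0


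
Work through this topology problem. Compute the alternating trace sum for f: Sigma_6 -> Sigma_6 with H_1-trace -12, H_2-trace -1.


L(f) = tr(f_0*) - tr(f_1*) + tr(f_2*).
= 1 - (-12) + (-1)
= 12

12


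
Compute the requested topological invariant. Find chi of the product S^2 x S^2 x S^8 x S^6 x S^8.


chi is multiplicative: chi(X x Y) = chi(X) chi(Y).
Each even-dim sphere has chi = 2. There are 5 factors.
chi = 2^5 = 32

32


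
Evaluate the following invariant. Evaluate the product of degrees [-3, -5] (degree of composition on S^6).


Degree is multiplicative: deg(composition) = product of degrees.
= (-3) * (-5) = 15

15


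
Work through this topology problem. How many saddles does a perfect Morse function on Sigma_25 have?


A perfect Morse function has m_k = b_k.
For Sigma_25: b_0=1, b_1=2g=50, b_2=1.
Saddles m_1 = 2g = 50

50


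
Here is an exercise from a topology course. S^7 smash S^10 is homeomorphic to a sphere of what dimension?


S^m ^ S^n = S^{m+n}.
k = 7 + 10 = 17

17


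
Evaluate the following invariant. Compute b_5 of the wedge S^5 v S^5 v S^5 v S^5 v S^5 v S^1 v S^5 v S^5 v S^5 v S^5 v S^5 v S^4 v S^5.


For a wedge of spheres, H_k (k>0) is free on one generator per sphere of dimension k.
Spheres of dimension 5: count = 11.
b_5 = 11

11


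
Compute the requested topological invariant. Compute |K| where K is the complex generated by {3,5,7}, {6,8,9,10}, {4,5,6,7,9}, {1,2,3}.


Each maximal simplex on m vertices has 2^m - 1 nonempty faces.
Take the union (dedupe shared faces).
Total distinct faces = 53

53


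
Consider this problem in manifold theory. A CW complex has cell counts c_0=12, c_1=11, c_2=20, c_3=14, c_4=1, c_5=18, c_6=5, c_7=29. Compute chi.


chi = sum_k (-1)^k c_k.
= (-1)^0*12 + (-1)^1*11 + (-1)^2*20 + (-1)^3*14 + (-1)^4*1 + (-1)^5*18 + (-1)^6*5 + (-1)^7*29
= (12) + (-11) + (20) + (-14) + (1) + (-18) + (5) + (-29)
= -34

-34


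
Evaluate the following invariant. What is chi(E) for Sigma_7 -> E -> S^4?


chi(S^4) = 2 (n even), chi(Sigma_7) = 2 - 2*7 = -12.
chi(E) = 2 * (-12) = -24

-24


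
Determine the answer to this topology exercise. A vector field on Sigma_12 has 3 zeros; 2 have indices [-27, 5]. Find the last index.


Poincare-Hopf: sum of indices = chi(M).
chi(Sigma_12) = 2 - 2*12 = -22.
Sum of known indices = -22.
x = chi - (sum known) = -22 - (-22) = 0

0


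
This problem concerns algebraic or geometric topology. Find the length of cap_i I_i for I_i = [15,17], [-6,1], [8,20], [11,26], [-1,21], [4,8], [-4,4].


Intersection = [max(a_i), min(b_i)] = [15, 1].
Since 15 > 1, the intersection is empty.
Length = 0

0


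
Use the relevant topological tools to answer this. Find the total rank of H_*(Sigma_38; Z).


For Sigma_38: b_0 = 1, b_1 = 2g = 76, b_2 = 1.
Total = 1 + 76 + 1 = 78

78


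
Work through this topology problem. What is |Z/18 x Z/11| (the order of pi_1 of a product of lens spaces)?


pi_1(X x Y) = pi_1(X) x pi_1(Y).
pi_1(L(18,1)) = Z/18, pi_1(L(11,1)) = Z/11.
|Z/18 x Z/11| = 18 * 11 = 198

198


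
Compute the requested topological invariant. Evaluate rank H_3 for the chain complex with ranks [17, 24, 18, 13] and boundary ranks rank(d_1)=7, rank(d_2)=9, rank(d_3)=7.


rank H_k = rank(ker d_k) - rank(im d_{k+1}).
rank(ker d_3) = rank(C_3) - rank(d_3) = 13 - 7 = 6.
rank(im d_{3+1}) = 0.
rank H_3 = 6 - 0 = 6

6


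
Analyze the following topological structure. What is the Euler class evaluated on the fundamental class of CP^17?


For any closed oriented manifold, <e(TM),[M]> = chi(M).
chi(CP^17) = 17+1 = 18

18


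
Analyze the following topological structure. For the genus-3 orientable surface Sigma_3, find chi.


For a closed orientable surface of genus g: chi = 2 - 2g.
Here g = 3.
chi = 2 - 2*3 = 2 - 6 = -4

-4


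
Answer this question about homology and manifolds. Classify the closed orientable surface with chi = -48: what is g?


chi = 2 - 2g for closed orientable surfaces.
-48 = 2 - 2g
2g = 2 - (-48) = 50
g = 25

25


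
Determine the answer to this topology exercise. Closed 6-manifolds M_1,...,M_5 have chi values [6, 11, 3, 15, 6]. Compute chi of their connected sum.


For n-manifolds: chi(A#B) = chi(A) + chi(B) - chi(S^6).
chi(S^6) = 1 + (-1)^6 = 2.
chi(#) = (sum chi_i) - (5-1)*chi(S^6) = 41 - 4*2 = 33

33


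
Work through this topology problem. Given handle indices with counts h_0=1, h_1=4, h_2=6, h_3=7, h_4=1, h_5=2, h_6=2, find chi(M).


Handles of index k contribute (-1)^k to chi (same as CW cells).
chi = (1) + (-4) + (6) + (-7) + (1) + (-2) + (2) = -3

-3


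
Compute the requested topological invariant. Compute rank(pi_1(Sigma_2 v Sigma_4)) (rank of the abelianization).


For a wedge: H_1(A v B) = H_1(A) + H_1(B).
b_1(Sigma_2) = 4, b_1(Sigma_4) = 8.
b_1 = 4 + 8 = 12

12


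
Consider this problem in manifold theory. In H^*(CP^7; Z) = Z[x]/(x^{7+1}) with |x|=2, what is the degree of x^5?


|x| = 2 in H^*(CP^n).
|x^5| = 5 * |x| = 5 * 2 = 10

10


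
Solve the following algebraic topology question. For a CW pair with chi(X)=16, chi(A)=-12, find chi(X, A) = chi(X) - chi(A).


Relative Euler characteristic: chi(X, A) = chi(X) - chi(A).
= 16 - (-12) = 28

28


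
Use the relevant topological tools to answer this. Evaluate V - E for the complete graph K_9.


K_9: V = 9, E = C(9,2) = 36.
chi = V - E = 9 - 36 = -27

-27


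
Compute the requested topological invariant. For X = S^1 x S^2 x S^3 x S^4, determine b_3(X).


Each S^d has Poincare polynomial 1 + t^d.
The product S^1 x S^2 x S^3 x S^4 has Poincare polynomial prod(1+t^d_i).
Expanding: b_0=1, b_1=1, b_2=1, b_3=2, b_4=2, b_5=2, b_6=2, b_7=2, b_8=1, b_9=1, b_10=1.
b_3 = 2

2


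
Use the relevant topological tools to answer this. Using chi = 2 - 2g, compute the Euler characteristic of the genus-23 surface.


For a closed orientable surface of genus g: chi = 2 - 2g.
Here g = 23.
chi = 2 - 2*23 = 2 - 46 = -44

-44


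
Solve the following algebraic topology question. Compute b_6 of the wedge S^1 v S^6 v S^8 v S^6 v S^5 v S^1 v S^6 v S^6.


For a wedge of spheres, H_k (k>0) is free on one generator per sphere of dimension k.
Spheres of dimension 6: count = 4.
b_6 = 4

4


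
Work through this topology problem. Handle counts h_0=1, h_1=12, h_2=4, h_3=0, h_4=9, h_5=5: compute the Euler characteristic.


Handles of index k contribute (-1)^k to chi (same as CW cells).
chi = (1) + (-12) + (4) + (0) + (9) + (-5) = -3

-3


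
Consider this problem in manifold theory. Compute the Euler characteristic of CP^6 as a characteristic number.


For any closed oriented manifold, <e(TM),[M]> = chi(M).
chi(CP^6) = 6+1 = 7

7


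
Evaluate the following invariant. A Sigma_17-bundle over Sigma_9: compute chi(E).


For a fiber bundle F -> E -> B (with CW structure): chi(E) = chi(B) * chi(F).
chi(Sigma_9) = -16, chi(Sigma_17) = -32.
chi(E) = (-16) * (-32) = 512

512


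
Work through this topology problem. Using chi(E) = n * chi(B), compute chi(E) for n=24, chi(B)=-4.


For a finite covering: chi(E) = (number of sheets) * chi(B).
chi(E) = 24 * (-4) = -96

-96


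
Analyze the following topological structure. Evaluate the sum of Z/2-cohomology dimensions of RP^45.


H^k(RP^45; Z/2) = Z/2 for each 0 <= k <= 45.
Total dimension = 45 + 1 = 46

46


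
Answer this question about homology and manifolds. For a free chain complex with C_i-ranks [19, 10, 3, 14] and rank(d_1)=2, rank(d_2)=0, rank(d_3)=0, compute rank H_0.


rank H_k = rank(ker d_k) - rank(im d_{k+1}).
rank(ker d_0) = rank(C_0) - rank(d_0) = 19 - 0 = 19.
rank(im d_{0+1}) = 2.
rank H_0 = 19 - 2 = 17

17


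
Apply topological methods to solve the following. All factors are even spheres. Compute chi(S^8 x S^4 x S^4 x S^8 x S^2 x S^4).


chi is multiplicative: chi(X x Y) = chi(X) chi(Y).
Each even-dim sphere has chi = 2. There are 6 factors.
chi = 2^6 = 64

64


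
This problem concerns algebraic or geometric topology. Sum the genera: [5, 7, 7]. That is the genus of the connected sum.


Genus is additive under connected sum of orientable surfaces.
g = 5 + 7 + 7 = 19

19


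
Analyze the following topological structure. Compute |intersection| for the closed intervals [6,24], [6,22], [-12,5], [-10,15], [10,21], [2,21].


Intersection = [max(a_i), min(b_i)] = [10, 5].
Since 10 > 5, the intersection is empty.
Length = 0

0


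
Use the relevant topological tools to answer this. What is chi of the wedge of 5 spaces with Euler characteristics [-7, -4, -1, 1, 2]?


chi(A v B) = chi(A) + chi(B) - 1 (one point identified).
For 5 spaces: chi = (sum chi_i) - (5 - 1).
sum = -9; chi = -9 - 4 = -13

-13


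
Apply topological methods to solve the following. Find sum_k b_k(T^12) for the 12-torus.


b_k(T^12) = C(12,k), so the sum over k is sum_k C(12,k) = 2^12.
Total = 2^12 = 4096

4096


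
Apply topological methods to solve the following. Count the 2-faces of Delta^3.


Delta^3 has 3+1 vertices. A 2-face is a choice of 2+1 vertices.
f_2 = C(3+1, 2+1) = C(4,3) = 4

4


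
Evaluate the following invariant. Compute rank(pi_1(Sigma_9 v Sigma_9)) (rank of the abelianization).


For a wedge: H_1(A v B) = H_1(A) + H_1(B).
b_1(Sigma_9) = 18, b_1(Sigma_9) = 18.
b_1 = 18 + 18 = 36

36


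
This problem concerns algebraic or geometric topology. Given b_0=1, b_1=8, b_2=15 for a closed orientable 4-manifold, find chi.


By Poincare duality b_k = b_{4-k}, so full Betti numbers: b_0=1, b_1=8, b_2=15, b_3=8, b_4=1.
chi = sum (-1)^k b_k = 1

1


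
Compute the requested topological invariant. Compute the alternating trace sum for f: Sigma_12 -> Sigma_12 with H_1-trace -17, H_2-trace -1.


L(f) = tr(f_0*) - tr(f_1*) + tr(f_2*).
= 1 - (-17) + (-1)
= 17

17


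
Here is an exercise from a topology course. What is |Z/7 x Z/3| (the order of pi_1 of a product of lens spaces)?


pi_1(X x Y) = pi_1(X) x pi_1(Y).
pi_1(L(7,1)) = Z/7, pi_1(L(3,1)) = Z/3.
|Z/7 x Z/3| = 7 * 3 = 21

21


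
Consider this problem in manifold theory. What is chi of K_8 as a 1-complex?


K_8: V = 8, E = C(8,2) = 28.
chi = V - E = 8 - 28 = -20

-20


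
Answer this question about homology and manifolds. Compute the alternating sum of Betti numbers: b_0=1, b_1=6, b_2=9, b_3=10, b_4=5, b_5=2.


chi = sum_k (-1)^k b_k.
= (1) + (-6) + (9) + (-10) + (5) + (-2)
= -3

-3


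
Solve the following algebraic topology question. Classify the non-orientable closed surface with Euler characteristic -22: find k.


chi = 2 - k for closed non-orientable surfaces with k crosscaps.
-22 = 2 - k
k = 2 - (-22) = 24

24


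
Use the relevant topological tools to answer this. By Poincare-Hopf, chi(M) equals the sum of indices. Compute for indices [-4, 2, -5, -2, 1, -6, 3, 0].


Poincare-Hopf: chi(M) = sum of indices of zeros.
chi = (-4) + (2) + (-5) + (-2) + (1) + (-6) + (3) + (0) = -11

-11


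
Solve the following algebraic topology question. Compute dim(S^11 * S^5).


Join of spheres: S^m * S^n = S^{m+n+1}.
dim = 11 + 5 + 1 = 17

17


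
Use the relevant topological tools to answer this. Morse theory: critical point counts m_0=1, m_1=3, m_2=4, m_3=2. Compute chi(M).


Morse theory: chi(M) = sum_k (-1)^k m_k where m_k = #(index-k critical points).
= (1) + (-3) + (4) + (-2) = 0

0


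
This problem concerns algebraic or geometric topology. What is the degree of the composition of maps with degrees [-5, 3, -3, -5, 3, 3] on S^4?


Degree is multiplicative: deg(composition) = product of degrees.
= (-5) * (3) * (-3) * (-5) * (3) * (3) = -2025

-2025


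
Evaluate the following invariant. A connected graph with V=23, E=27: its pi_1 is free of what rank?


For a connected graph: rank(pi_1) = b_1 = E - V + 1 = 1 - chi.
chi = V - E = 23 - 27 = -4.
rank = 1 - (-4) = 27 - 23 + 1 = 5

5


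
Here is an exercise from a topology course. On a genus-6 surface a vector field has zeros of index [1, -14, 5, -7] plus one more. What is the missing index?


Poincare-Hopf: sum of indices = chi(M).
chi(Sigma_6) = 2 - 2*6 = -10.
Sum of known indices = -15.
x = chi - (sum known) = -10 - (-15) = 5

5


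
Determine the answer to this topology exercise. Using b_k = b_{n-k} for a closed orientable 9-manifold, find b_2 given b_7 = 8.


Poincare duality for closed orientable n-manifolds: b_k = b_{n-k}.
Here n = 9, so b_2 = b_7 = 8

8


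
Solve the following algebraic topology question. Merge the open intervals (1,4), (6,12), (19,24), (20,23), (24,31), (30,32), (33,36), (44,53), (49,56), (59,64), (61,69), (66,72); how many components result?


Sort and merge overlapping open intervals.
Merged: (1,4), (6,12), (19,24), (24,32), (33,36), (44,56), (59,72).
Number of components = 7

7


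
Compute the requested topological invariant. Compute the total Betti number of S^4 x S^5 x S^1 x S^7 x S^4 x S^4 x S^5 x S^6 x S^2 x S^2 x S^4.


Total Betti number is multiplicative under products.
Each S^d (d>=1) has total Betti number 2.
There are 11 sphere factors.
Total = 2^11 = 2048

2048


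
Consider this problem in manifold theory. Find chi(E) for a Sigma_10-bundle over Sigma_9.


For a fiber bundle F -> E -> B (with CW structure): chi(E) = chi(B) * chi(F).
chi(Sigma_9) = -16, chi(Sigma_10) = -18.
chi(E) = (-16) * (-18) = 288

288


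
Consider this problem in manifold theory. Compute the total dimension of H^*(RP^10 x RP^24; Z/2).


dim H^*(RP^n; Z/2) = n+1 (one Z/2 in each degree 0..n).
Total Betti number is multiplicative.
Total = (10+1) * (24+1) = 11 * 25 = 275

275


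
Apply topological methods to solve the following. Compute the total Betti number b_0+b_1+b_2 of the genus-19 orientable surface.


For Sigma_19: b_0 = 1, b_1 = 2g = 38, b_2 = 1.
Total = 1 + 38 + 1 = 40

40


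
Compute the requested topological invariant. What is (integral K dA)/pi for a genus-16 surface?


Gauss-Bonnet: integral K dA = 2*pi*chi(M).
chi(Sigma_16) = 2 - 2*16 = -30.
(integral K dA)/pi = 2*chi = 2*(-30) = -60

-60


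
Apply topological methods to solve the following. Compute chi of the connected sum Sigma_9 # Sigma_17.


chi(Sigma_9) = 2 - 2*9 = -16
chi(Sigma_17) = 2 - 2*17 = -32
For surfaces: chi(A#B) = chi(A) + chi(B) - 2.
chi = -16 + -32 - 2 = -50

-50


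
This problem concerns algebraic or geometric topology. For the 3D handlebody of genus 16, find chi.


A genus-g handlebody deformation retracts to a wedge of g circles.
chi(vee_g S^1) = 1 - g.
chi(H_16) = 1 - 16 = -15

-15


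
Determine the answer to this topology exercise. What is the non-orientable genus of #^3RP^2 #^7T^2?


Since a >= 1, the sum is non-orientable; each T^2 can be replaced by RP^2 # RP^2 (since T^2#RP^2 = 3RP^2).
Total crosscaps k = 3 + 2*7 = 17.
Check via chi: chi = 3*1 + 7*0 - (3+7-1)*2 = -15 = 2 - k = -15. Consistent.

17


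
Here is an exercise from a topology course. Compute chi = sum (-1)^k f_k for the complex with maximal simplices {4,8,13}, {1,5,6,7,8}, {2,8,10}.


Enumerate all faces; f-vector: f_0=9, f_1=16, f_2=12, f_3=5, f_4=1.
chi = sum (-1)^k f_k = 1

1


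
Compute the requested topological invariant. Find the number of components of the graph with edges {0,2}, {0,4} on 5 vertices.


Run DFS/union-find over 5 vertices.
V = 5, E = 2.
Number of components = 3

3


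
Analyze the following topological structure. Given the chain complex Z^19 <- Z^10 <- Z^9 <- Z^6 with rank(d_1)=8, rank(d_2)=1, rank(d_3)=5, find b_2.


rank H_k = rank(ker d_k) - rank(im d_{k+1}).
rank(ker d_2) = rank(C_2) - rank(d_2) = 9 - 1 = 8.
rank(im d_{2+1}) = 5.
rank H_2 = 8 - 5 = 3

3


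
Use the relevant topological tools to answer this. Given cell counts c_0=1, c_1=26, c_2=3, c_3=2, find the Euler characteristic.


chi = sum_k (-1)^k c_k.
= (-1)^0*1 + (-1)^1*26 + (-1)^2*3 + (-1)^3*2
= (1) + (-26) + (3) + (-2)
= -24

-24


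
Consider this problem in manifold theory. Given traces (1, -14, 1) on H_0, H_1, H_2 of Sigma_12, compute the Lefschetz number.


L(f) = tr(f_0*) - tr(f_1*) + tr(f_2*).
= 1 - (-14) + (1)
= 16

16
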